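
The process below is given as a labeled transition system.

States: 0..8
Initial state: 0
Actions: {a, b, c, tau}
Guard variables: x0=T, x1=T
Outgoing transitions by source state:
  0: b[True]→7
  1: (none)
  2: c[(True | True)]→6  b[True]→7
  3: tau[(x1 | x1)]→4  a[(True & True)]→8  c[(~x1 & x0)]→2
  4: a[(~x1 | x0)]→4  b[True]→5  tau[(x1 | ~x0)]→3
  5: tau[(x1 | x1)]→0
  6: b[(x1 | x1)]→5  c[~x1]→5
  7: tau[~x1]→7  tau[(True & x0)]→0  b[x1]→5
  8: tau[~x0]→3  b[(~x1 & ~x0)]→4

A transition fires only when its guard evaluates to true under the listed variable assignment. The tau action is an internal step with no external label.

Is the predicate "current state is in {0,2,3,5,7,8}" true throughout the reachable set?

Answer: INVARIANT HOLDS

Working:
Allowed set {0,2,3,5,7,8}
Reach set: {0,5,7}
  0: ok
  5: ok
  7: ok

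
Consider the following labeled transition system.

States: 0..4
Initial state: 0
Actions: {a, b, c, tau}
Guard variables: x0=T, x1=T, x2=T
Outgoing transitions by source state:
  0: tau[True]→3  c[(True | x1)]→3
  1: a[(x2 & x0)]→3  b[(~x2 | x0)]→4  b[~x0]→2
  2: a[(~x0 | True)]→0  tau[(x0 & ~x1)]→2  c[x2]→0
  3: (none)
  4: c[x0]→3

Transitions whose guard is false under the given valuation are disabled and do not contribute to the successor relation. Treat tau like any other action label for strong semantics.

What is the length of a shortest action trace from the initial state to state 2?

BFS to 2:
  L0 = {0}
  L1 = {3}
2 never appears.

Answer: UNREACHABLE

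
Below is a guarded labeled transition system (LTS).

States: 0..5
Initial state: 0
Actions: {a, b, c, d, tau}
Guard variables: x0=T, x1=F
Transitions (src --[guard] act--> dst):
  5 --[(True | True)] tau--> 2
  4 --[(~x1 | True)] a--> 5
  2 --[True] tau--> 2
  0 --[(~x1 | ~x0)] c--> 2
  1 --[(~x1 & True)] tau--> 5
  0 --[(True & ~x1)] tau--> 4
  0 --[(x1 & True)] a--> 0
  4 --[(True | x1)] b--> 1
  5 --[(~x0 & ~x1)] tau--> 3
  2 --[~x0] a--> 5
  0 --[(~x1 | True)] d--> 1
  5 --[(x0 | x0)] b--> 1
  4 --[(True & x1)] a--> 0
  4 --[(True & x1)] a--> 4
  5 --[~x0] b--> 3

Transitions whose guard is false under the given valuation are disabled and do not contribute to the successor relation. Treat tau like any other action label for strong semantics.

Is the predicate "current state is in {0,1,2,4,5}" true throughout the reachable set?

Answer: INVARIANT HOLDS

Working:
Safe = {0,1,2,4,5}
Reachable = {0,1,2,4,5}
  0: safe
  1: safe
  2: safe
  4: safe
  5: safe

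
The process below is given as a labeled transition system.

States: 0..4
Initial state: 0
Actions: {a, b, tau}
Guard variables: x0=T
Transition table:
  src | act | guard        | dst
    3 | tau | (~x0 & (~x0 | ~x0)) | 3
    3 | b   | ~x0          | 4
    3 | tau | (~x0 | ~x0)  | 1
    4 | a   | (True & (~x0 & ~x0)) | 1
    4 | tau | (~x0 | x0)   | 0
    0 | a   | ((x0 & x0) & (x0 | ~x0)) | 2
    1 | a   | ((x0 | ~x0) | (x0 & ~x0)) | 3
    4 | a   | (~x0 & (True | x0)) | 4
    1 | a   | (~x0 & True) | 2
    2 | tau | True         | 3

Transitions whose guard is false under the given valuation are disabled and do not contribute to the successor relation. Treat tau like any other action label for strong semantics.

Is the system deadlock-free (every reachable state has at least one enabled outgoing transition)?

Reachable = {0,2,3}
  0: a→2  [1 exit(s)]
  2: tau→3  [1 exit(s)]
  3: ∅  [no exit]
Path to 3: a·tau

Answer: DEADLOCK at state 3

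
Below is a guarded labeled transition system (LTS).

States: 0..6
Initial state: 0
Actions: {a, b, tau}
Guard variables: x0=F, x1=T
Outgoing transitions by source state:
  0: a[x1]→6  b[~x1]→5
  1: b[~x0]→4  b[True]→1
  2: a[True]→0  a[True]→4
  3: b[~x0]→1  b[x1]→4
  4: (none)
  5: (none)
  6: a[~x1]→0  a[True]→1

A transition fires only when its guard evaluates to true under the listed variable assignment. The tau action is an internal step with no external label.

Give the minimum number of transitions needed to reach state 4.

Answer: 3

Analysis:
Breadth-first toward 4:
  depth 0: {0}
  depth 1: {6}
  depth 2: {1}
  depth 3: {4}
first hit 4 at d=3 via a·a·b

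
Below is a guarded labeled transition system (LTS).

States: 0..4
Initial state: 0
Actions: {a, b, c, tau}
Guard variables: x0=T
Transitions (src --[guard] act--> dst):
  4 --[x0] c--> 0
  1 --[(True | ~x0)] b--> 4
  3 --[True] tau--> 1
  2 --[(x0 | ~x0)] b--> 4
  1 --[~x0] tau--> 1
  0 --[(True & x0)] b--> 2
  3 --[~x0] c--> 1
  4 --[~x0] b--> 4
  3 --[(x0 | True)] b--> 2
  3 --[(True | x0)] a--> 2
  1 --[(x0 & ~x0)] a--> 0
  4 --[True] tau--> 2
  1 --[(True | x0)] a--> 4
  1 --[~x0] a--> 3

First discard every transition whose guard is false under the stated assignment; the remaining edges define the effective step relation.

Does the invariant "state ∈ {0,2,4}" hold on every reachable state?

Answer: INVARIANT HOLDS

Working:
Allowed set {0,2,4}
Reachable = {0,2,4}
  0: safe
  2: safe
  4: safe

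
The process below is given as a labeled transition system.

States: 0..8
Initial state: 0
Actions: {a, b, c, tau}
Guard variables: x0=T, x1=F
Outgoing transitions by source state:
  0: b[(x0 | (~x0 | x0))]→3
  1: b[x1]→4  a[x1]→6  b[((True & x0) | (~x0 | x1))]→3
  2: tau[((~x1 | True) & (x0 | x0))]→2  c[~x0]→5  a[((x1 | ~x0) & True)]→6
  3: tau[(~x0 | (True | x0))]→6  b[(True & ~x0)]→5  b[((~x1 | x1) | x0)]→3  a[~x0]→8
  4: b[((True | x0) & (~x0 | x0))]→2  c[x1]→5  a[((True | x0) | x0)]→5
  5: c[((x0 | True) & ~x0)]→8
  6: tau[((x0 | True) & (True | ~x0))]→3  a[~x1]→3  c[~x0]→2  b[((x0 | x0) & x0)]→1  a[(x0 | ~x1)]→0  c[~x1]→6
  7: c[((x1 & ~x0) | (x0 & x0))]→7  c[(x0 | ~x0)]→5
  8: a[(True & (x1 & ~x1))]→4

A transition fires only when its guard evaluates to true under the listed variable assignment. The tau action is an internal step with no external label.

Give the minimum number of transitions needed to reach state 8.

Answer: UNREACHABLE

Trace:
BFS to 8:
  L0 = {0}
  L1 = {3}
  L2 = {6}
  L3 = {1}
8 never appears.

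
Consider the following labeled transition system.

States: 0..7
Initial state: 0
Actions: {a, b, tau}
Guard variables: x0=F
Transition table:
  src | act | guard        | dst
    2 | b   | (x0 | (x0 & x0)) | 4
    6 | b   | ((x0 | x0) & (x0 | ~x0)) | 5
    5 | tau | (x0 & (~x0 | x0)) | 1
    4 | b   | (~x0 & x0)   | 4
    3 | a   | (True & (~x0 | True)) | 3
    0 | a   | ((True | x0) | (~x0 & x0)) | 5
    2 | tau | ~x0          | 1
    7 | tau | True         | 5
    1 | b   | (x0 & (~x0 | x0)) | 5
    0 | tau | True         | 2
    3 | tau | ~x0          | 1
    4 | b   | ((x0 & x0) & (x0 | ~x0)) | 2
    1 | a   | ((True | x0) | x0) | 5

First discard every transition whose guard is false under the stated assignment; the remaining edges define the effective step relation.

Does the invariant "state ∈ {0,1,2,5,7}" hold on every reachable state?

Answer: INVARIANT HOLDS

Working:
Allowed set {0,1,2,5,7}
Reachable = {0,1,2,5}
  0: ✓
  1: ✓
  2: ✓
  5: ✓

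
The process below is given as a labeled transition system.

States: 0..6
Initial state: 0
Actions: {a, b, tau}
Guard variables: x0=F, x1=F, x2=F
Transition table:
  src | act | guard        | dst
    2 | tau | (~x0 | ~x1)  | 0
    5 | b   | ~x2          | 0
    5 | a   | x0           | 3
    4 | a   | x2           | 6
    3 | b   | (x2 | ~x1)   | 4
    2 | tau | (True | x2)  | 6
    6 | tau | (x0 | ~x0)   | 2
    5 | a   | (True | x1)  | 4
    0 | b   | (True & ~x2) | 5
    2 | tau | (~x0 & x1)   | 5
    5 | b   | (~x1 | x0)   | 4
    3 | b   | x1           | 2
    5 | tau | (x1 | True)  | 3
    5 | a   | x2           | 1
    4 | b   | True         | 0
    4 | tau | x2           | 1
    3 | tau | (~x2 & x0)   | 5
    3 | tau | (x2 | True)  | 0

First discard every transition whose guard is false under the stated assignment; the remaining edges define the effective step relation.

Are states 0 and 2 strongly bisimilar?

Answer: NOT BISIMILAR

Trace:
Compute ~ classes (split until stable):
  π0 = {{0,1,2,3,4,5,6}}
  π1 = {{0,4},{1},{2,6},{3},{5}}
  π2 = {{0},{1},{2},{3},{4},{5},{6}}
7 equivalence class(es) (converged in 3)
0∈{0}, 2∈{2}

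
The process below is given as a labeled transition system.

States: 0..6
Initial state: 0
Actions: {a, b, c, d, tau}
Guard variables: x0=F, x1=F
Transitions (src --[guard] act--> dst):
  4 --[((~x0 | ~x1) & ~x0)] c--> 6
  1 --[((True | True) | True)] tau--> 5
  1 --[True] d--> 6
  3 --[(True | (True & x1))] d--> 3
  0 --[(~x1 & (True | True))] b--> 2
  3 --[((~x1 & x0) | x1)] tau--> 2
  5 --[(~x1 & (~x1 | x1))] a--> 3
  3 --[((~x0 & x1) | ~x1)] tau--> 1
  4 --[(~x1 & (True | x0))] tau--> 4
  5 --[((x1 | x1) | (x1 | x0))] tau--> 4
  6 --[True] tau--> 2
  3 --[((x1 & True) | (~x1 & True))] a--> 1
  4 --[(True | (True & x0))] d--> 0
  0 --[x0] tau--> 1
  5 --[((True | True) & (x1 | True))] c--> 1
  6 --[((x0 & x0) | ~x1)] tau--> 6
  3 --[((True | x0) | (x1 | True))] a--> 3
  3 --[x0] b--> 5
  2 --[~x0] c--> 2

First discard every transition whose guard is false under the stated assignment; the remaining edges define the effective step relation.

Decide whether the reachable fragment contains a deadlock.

Answer: DEADLOCK-FREE

Analysis:
Reach set: {0,2}
  0: b→2  [deg 1]
  2: c→2  [deg 1]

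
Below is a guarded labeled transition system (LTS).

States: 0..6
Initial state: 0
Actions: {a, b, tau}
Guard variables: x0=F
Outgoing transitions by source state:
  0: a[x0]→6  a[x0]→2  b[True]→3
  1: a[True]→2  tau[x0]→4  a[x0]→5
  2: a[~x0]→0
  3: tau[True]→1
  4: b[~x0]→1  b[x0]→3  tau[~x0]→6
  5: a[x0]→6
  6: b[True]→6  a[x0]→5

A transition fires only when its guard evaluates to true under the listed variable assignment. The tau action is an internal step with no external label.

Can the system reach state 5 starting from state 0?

Answer: UNREACHABLE

Analysis:
7 transition(s) survive guard evaluation.
L0 = {0}
L1 = {3}  total {0,3}
L2 = {1}  total {0,1,3}
L3 = {2}  total {0,1,2,3}
Reach set: {0,1,2,3}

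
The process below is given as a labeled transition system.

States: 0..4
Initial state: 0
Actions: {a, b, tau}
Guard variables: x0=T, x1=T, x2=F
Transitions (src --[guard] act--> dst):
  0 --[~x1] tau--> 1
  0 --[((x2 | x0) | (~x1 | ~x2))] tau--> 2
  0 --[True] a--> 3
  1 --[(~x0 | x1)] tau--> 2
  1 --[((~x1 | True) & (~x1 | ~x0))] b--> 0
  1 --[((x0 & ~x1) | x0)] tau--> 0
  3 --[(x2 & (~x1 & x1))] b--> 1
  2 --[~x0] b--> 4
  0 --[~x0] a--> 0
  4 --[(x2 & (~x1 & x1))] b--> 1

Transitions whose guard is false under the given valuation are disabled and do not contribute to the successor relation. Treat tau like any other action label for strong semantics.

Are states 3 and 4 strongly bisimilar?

Compute ~ classes (split until stable):
  round 0: {{0,1,2,3,4}}
  round 1: {{0},{1},{2,3,4}}
3 equivalence class(es) (converged in 2)
3∈{2,3,4}, 4∈{2,3,4}

Answer: BISIMILAR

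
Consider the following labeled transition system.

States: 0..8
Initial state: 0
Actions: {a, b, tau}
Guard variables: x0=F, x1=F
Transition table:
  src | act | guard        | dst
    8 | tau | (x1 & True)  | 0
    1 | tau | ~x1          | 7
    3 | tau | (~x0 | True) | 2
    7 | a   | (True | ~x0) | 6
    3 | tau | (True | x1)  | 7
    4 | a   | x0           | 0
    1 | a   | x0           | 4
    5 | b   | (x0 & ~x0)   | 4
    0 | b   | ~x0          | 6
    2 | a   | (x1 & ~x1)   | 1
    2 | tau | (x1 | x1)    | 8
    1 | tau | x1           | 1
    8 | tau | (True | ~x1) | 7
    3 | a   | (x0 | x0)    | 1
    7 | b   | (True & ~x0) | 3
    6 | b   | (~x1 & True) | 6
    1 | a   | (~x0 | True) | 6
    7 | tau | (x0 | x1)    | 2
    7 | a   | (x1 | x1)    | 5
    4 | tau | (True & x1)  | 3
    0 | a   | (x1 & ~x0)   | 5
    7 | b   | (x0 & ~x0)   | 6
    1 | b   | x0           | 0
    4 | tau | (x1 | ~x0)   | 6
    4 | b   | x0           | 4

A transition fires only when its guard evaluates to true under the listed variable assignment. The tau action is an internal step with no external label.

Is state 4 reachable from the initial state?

10 transition(s) survive guard evaluation.
depth 0: {0}
depth 1: {6}  now seen {0,6}
Reach set: {0,6}

Answer: UNREACHABLE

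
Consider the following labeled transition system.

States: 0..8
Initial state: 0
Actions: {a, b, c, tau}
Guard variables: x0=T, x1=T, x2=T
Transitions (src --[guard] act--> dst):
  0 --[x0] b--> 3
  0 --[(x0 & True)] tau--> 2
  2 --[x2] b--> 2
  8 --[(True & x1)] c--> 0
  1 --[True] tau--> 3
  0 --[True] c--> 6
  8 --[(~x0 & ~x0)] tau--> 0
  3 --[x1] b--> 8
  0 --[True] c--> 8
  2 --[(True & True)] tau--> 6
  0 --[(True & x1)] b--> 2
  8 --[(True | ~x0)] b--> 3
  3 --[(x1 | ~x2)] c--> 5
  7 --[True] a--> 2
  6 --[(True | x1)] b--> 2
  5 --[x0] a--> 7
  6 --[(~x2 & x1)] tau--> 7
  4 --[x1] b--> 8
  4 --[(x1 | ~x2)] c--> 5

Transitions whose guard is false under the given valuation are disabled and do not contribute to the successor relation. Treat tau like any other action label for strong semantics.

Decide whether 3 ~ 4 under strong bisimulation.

Answer: BISIMILAR

Working:
Refine partition for ~:
  P[0] = {{0,1,2,3,4,5,6,7,8}}
  P[1] = {{0},{1},{2},{3,4,8},{5,7},{6}}
  P[2] = {{0},{1},{2},{3,4},{5},{6},{7},{8}}
stable after 3 split(s): 8 block(s)
[3]={3,4}  [4]={3,4}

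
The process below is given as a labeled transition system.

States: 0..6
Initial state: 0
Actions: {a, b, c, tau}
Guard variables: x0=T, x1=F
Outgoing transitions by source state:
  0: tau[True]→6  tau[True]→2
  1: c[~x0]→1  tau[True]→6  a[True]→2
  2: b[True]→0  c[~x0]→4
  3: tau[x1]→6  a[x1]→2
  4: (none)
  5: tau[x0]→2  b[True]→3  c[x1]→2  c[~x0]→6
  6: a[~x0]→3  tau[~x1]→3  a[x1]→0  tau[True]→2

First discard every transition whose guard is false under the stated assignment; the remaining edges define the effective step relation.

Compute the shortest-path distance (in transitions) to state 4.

Answer: UNREACHABLE

Trace:
Breadth-first toward 4:
  L0 = {0}
  L1 = {2,6}
  L2 = {3}
4 never appears.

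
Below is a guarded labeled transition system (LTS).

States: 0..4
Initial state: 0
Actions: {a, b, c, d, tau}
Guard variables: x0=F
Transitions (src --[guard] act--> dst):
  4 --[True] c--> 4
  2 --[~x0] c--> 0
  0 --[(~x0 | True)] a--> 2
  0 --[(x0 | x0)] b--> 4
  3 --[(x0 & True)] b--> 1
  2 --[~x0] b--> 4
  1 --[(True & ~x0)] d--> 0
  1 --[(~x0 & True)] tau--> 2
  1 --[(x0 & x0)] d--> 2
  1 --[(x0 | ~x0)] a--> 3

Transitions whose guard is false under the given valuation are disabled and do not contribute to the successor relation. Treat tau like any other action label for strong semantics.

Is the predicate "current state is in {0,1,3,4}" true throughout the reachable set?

Answer: INVARIANT VIOLATED at state 2

Trace:
Allowed set {0,1,3,4}
Reach set: {0,2,4}
  0: ✓
  2: outside
  4: ✓
witness against invariant: a → 2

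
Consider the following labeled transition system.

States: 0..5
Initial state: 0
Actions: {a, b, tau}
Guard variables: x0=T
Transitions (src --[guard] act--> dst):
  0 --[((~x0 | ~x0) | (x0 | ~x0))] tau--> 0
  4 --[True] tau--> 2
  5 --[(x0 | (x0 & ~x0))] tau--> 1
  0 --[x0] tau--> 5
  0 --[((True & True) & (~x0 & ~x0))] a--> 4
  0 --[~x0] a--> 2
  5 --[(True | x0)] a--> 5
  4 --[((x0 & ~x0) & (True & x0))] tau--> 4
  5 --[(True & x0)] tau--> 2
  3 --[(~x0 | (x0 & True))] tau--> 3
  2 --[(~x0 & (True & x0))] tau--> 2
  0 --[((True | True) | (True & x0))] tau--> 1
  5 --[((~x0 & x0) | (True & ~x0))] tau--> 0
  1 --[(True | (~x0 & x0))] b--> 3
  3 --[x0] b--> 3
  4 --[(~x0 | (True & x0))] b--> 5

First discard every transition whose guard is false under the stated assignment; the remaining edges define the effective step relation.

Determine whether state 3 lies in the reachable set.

11 transition(s) survive guard evaluation.
Layer 0: {0}
Layer 1: {1,5}  cumulative {0,1,5}
Layer 2: {2,3}  cumulative {0,1,2,3,5}
R = {0,1,2,3,5}
Path to 3: tau·b

Answer: REACHABLE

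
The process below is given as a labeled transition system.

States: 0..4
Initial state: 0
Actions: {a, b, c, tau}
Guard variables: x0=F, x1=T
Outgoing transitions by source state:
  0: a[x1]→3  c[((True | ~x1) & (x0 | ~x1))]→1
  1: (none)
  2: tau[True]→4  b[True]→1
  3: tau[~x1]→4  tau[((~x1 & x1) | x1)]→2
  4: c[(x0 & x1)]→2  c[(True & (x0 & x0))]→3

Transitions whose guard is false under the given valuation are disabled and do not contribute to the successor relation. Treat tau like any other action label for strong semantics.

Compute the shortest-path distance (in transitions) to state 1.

Breadth-first toward 1:
  L0 = {0}
  L1 = {3}
  L2 = {2}
  L3 = {1,4}
first hit 1 at d=3 via a·tau·b

Answer: 3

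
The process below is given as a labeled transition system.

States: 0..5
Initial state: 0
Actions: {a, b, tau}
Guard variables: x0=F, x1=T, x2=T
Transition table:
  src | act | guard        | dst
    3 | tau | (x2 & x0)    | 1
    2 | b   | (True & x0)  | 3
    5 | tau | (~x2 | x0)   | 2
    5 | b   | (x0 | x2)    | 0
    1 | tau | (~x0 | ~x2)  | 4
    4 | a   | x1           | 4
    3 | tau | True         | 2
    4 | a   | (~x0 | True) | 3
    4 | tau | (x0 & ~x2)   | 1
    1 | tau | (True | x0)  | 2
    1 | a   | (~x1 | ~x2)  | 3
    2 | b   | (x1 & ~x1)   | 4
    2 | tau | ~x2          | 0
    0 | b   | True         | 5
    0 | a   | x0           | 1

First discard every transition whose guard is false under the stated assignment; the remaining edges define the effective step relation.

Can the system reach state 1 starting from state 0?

Answer: UNREACHABLE

Trace:
Guard filter leaves 7 enabled edge(s).
L0 = {0}
L1 = {5}  now seen {0,5}
Reachable = {0,5}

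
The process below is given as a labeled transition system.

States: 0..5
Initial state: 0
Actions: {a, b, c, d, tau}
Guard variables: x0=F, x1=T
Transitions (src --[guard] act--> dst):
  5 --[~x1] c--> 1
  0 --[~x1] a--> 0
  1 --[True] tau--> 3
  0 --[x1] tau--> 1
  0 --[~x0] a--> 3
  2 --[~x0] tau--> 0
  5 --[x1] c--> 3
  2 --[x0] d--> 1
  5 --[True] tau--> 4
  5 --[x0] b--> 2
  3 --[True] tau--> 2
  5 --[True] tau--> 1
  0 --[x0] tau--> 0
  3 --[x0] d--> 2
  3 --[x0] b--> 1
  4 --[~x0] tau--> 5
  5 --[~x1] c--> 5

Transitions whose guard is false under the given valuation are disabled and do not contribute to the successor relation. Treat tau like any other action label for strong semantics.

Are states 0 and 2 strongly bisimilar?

Answer: NOT BISIMILAR

Working:
Bisimulation quotient by refinement:
  round 0: {{0,1,2,3,4,5}}
  round 1: {{0},{1,2,3,4},{5}}
  round 2: {{0},{1,3},{2},{4},{5}}
  round 3: {{0},{1},{2},{3},{4},{5}}
stable after 4 split(s): 6 block(s)
0∈{0}, 2∈{2}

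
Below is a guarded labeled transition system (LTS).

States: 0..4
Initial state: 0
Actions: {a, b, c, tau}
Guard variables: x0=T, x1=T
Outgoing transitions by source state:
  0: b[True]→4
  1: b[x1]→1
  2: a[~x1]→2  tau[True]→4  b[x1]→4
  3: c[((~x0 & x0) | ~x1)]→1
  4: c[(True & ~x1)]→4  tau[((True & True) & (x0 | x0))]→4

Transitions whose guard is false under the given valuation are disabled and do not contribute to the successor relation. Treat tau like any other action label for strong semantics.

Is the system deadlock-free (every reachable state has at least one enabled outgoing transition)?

Reachable = {0,4}
  0: b→4  [1 out]
  4: tau→4  [1 out]

Answer: DEADLOCK-FREE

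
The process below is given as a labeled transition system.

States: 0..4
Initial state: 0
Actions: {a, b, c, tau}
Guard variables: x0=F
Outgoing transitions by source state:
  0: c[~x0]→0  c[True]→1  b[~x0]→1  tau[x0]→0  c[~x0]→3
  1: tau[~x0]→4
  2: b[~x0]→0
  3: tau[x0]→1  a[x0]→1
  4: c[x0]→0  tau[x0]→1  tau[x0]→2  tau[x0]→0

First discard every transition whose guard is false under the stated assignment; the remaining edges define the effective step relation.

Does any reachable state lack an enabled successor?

Reach set: {0,1,3,4}
  0: b→1  c→0  c→1  c→3  [4 exit(s)]
  1: tau→4  [1 exit(s)]
  3: ∅  [deadlock]
  4: ∅  [deadlock]
Path to 3: c

Answer: DEADLOCK at state 3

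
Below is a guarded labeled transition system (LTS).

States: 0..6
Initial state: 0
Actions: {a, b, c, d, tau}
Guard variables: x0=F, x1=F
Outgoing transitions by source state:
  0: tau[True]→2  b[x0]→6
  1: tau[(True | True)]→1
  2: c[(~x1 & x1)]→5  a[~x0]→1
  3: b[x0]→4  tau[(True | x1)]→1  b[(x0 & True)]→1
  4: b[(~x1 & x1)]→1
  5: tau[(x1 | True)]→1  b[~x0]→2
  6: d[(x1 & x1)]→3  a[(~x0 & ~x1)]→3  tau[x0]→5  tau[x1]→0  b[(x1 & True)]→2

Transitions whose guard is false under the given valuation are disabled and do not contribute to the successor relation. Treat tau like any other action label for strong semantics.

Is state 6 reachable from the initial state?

Answer: UNREACHABLE

Analysis:
7 transition(s) survive guard evaluation.
L0 = {0}
L1 = {2}  now seen {0,2}
L2 = {1}  now seen {0,1,2}
Reachable = {0,1,2}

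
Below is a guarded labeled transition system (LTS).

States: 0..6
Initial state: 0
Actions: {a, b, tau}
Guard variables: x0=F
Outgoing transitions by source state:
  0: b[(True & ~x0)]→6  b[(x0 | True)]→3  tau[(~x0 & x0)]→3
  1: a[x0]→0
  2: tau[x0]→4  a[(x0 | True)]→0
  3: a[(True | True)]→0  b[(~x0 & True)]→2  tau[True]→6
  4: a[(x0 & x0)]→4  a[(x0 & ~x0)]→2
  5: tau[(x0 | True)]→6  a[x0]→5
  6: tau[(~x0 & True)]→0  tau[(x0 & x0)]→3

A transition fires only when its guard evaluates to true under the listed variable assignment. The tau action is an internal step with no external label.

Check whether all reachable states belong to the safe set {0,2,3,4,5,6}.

Answer: INVARIANT HOLDS

Trace:
Allowed set {0,2,3,4,5,6}
Reach set: {0,2,3,6}
  0: ok
  2: ok
  3: ok
  6: ok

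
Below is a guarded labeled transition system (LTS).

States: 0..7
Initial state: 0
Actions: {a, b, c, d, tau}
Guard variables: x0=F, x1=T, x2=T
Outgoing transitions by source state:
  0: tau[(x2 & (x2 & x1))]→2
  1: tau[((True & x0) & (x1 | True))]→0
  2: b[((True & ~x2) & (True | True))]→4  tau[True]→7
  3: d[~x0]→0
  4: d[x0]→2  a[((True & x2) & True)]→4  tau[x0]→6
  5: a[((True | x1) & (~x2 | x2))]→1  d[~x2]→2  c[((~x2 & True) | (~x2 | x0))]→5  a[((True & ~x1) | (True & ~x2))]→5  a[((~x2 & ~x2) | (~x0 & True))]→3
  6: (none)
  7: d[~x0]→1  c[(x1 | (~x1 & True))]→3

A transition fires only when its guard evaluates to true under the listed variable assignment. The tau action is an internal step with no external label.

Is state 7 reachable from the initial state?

Guard filter leaves 8 enabled edge(s).
depth 0: {0}
depth 1: {2}  now seen {0,2}
depth 2: {7}  now seen {0,2,7}
depth 3: {1,3}  now seen {0,1,2,3,7}
Reachable = {0,1,2,3,7}
witness 7: tau·tau

Answer: REACHABLE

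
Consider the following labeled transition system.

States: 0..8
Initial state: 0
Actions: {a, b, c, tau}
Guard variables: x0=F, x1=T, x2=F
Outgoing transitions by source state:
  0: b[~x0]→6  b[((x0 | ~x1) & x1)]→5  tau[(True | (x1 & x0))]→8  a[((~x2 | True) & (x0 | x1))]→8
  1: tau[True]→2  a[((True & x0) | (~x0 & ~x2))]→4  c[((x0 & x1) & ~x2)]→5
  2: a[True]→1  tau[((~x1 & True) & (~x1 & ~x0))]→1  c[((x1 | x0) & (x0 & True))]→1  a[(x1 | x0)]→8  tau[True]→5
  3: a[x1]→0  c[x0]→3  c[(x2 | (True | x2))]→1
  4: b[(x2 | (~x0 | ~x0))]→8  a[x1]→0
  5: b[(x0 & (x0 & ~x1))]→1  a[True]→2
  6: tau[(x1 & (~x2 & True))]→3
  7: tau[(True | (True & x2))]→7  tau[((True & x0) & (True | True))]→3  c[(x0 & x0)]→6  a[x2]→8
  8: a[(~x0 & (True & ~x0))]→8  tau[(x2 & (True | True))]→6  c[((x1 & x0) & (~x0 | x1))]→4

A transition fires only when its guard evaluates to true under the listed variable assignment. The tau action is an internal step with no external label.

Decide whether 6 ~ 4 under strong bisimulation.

Answer: NOT BISIMILAR

Working:
Compute ~ classes (split until stable):
  round 0: {{0,1,2,3,4,5,6,7,8}}
  round 1: {{0},{1,2},{3},{4},{5,8},{6,7}}
  round 2: {{0},{1},{2},{3},{4},{5},{6},{7},{8}}
Fixed point at round 3; 9 class(es).
class of 6: {6}; class of 4: {4}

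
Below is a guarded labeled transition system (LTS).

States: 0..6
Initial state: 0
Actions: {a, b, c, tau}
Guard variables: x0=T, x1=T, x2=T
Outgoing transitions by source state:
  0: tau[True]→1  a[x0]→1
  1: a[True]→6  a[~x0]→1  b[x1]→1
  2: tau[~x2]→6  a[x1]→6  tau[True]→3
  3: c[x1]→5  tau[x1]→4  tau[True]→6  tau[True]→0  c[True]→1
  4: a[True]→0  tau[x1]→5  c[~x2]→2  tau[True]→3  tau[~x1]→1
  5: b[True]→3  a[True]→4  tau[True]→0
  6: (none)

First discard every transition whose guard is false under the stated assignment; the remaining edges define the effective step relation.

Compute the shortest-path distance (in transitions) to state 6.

Answer: 2

Working:
BFS to 6:
  L0 = {0}
  L1 = {1}
  L2 = {6}
depth(6)=2, e.g. a·a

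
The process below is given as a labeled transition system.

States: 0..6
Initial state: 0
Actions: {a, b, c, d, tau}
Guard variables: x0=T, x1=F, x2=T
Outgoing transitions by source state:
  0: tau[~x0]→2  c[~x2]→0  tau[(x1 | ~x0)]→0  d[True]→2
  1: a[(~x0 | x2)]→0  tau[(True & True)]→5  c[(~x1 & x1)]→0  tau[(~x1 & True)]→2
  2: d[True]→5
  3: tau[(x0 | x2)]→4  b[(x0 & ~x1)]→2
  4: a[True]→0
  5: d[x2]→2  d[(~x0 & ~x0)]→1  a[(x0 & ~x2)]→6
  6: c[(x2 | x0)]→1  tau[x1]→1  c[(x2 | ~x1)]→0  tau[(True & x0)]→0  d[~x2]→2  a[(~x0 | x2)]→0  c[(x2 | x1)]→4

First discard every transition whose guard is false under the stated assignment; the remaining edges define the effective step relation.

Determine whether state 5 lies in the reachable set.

14 transition(s) survive guard evaluation.
L0 = {0}
L1 = {2}  total {0,2}
L2 = {5}  total {0,2,5}
Reach set: {0,2,5}
witness 5: d·d

Answer: REACHABLE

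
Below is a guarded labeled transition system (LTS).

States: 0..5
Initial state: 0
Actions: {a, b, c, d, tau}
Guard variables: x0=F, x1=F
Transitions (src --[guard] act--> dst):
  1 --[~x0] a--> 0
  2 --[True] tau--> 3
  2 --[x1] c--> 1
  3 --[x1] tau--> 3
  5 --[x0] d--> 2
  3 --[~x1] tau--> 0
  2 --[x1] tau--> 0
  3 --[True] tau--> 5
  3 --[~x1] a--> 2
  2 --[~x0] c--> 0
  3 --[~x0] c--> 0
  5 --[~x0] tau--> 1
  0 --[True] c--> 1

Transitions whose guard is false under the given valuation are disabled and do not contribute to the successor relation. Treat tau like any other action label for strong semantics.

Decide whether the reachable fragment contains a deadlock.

Answer: DEADLOCK-FREE

Trace:
Reachable = {0,1}
  0: c→1  [1 exit(s)]
  1: a→0  [1 exit(s)]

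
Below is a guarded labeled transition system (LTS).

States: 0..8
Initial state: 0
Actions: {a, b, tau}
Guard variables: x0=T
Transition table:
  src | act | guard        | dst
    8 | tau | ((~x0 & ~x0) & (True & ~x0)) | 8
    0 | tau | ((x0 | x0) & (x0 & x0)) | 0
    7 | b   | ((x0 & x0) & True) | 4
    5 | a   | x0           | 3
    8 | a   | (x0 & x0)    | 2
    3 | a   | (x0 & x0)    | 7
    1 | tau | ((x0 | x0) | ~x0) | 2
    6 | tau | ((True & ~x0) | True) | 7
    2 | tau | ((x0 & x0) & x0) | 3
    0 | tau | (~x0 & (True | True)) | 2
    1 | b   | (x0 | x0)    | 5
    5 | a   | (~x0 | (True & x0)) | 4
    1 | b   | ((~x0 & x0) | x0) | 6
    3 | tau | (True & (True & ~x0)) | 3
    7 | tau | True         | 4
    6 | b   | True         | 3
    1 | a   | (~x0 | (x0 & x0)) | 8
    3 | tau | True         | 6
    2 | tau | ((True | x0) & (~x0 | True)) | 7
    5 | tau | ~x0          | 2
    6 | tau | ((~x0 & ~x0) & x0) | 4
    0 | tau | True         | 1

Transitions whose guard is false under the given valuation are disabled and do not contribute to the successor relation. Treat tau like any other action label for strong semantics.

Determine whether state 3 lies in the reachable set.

After dropping false guards: 17 live edges.
L0 = {0}
L1 = {1}  total {0,1}
L2 = {2,5,6,8}  total {0,1,2,5,6,8}
L3 = {3,4,7}  total {0,1,2,3,4,5,6,7,8}
R = {0,1,2,3,4,5,6,7,8}
witness 3: tau·tau·tau

Answer: REACHABLE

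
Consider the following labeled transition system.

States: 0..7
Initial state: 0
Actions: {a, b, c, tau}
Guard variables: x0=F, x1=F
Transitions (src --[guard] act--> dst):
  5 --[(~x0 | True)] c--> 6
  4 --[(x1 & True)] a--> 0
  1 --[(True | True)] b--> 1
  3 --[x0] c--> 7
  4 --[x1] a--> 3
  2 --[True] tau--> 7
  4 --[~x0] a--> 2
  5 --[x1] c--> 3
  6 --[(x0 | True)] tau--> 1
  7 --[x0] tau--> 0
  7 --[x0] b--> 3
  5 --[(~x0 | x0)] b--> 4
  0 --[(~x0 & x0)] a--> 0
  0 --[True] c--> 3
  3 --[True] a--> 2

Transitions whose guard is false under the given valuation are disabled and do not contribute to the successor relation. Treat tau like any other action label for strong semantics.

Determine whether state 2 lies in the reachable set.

Answer: REACHABLE

Trace:
Guard filter leaves 8 enabled edge(s).
L0 = {0}
L1 = {3}  cumulative {0,3}
L2 = {2}  cumulative {0,2,3}
L3 = {7}  cumulative {0,2,3,7}
Reachable = {0,2,3,7}
trace reaching 2: c·a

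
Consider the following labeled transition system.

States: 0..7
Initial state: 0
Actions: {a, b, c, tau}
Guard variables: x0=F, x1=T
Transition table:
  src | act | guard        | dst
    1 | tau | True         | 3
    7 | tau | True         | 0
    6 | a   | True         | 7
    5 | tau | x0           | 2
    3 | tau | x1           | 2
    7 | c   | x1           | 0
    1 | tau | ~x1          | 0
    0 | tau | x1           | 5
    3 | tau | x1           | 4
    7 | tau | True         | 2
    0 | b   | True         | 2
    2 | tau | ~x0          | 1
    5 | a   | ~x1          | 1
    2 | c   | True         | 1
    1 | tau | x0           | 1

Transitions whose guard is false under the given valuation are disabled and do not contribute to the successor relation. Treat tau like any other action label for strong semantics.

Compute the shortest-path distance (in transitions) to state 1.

Answer: 2

Trace:
Breadth-first toward 1:
  Layer 0: {0}
  Layer 1: {2,5}
  Layer 2: {1}
depth(1)=2, e.g. b·c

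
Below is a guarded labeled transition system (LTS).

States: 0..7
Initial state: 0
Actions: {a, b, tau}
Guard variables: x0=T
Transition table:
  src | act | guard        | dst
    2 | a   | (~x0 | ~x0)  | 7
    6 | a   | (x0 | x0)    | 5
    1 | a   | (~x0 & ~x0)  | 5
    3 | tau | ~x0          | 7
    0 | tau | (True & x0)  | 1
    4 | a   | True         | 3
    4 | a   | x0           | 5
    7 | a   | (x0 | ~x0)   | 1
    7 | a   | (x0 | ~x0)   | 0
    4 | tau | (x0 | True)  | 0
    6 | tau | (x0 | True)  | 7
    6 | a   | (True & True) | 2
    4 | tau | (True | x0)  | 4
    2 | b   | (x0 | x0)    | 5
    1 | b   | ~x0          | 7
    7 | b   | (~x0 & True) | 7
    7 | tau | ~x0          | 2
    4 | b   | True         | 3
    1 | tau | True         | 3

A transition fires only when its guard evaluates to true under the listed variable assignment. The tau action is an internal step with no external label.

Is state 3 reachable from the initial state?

Answer: REACHABLE

Working:
After dropping false guards: 13 live edges.
depth 0: {0}
depth 1: {1}  total {0,1}
depth 2: {3}  total {0,1,3}
Reachable = {0,1,3}
trace reaching 3: tau·tau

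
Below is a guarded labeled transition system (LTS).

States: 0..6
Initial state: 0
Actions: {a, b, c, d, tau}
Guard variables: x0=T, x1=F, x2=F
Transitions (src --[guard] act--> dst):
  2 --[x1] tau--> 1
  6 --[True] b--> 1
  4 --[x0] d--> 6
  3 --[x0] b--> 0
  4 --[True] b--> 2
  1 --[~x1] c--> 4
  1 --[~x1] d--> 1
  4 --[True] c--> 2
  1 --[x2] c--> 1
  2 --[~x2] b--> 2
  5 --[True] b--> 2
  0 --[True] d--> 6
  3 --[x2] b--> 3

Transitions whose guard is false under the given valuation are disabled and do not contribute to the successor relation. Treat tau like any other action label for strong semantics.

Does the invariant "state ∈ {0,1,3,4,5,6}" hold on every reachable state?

Inv-set: {0,1,3,4,5,6}
Reach set: {0,1,2,4,6}
  0: ✓
  1: ✓
  2: ✗ unsafe
  4: ✓
  6: ✓
witness against invariant: d·b·c·b → 2

Answer: INVARIANT VIOLATED at state 2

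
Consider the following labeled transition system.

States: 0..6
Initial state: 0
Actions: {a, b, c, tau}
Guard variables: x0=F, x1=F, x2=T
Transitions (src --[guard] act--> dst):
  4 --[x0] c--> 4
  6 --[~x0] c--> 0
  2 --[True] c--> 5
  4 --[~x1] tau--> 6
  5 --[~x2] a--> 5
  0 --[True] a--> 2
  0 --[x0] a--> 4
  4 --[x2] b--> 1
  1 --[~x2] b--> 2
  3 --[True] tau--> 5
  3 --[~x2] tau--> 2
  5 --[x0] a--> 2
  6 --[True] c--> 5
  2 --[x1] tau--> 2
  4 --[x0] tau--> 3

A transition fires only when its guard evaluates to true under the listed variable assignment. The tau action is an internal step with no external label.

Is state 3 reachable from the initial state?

Guard filter leaves 7 enabled edge(s).
Layer 0: {0}
Layer 1: {2}  cumulative {0,2}
Layer 2: {5}  cumulative {0,2,5}
R = {0,2,5}

Answer: UNREACHABLE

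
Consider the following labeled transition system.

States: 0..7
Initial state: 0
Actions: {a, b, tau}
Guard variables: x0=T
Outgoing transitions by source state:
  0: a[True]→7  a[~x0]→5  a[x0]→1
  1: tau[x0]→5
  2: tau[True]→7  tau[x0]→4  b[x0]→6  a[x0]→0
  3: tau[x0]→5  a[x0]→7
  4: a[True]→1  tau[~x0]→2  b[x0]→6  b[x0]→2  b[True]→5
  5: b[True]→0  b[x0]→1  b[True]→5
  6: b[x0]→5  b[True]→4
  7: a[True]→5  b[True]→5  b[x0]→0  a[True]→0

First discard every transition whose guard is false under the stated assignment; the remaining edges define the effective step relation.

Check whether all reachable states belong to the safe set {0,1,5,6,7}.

Answer: INVARIANT HOLDS

Analysis:
Allowed set {0,1,5,6,7}
R = {0,1,5,7}
  0: safe
  1: safe
  5: safe
  7: safe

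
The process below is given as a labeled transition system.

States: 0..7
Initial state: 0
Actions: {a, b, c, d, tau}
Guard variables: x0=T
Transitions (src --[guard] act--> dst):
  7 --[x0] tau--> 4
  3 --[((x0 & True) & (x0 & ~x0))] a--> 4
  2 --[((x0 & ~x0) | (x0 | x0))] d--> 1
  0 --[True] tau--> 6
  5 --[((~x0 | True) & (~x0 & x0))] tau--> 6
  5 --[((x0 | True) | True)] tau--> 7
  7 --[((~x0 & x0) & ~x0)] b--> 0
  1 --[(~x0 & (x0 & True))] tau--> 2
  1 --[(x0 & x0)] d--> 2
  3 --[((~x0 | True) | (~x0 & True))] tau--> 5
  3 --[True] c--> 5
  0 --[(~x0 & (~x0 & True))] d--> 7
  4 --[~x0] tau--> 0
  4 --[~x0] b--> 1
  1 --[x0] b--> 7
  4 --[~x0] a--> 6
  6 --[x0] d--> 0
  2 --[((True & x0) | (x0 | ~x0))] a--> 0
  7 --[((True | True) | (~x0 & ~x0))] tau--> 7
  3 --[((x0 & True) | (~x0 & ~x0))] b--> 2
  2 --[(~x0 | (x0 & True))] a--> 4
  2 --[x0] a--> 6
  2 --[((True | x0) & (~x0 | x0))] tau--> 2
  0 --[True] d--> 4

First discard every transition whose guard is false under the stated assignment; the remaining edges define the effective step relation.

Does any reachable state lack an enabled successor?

Reachable = {0,4,6}
  0: d→4  tau→6  [deg 2]
  4: ∅  [deadlock]
  6: d→0  [deg 1]
Path to 4: d

Answer: DEADLOCK at state 4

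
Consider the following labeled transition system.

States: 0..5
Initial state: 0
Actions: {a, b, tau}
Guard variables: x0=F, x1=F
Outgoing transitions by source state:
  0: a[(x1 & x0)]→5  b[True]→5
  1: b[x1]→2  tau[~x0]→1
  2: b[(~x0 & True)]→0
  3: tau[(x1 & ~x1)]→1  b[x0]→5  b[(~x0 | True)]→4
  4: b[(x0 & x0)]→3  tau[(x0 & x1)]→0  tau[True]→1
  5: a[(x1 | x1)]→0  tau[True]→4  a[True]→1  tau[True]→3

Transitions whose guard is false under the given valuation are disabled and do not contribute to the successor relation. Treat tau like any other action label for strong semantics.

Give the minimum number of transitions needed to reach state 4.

Answer: 2

Analysis:
Breadth-first toward 4:
  Layer 0: {0}
  Layer 1: {5}
  Layer 2: {1,3,4}
depth(4)=2, e.g. b·tau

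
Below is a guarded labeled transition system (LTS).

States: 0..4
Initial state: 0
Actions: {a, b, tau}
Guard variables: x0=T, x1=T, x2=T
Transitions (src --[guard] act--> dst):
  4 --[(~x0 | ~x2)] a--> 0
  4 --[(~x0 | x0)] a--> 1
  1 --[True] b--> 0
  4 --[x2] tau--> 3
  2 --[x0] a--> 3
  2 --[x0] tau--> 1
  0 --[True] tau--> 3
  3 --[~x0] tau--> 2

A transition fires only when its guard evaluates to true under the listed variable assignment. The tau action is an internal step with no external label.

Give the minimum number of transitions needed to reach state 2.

Layered search for 2:
  L0 = {0}
  L1 = {3}
2 never appears.

Answer: UNREACHABLE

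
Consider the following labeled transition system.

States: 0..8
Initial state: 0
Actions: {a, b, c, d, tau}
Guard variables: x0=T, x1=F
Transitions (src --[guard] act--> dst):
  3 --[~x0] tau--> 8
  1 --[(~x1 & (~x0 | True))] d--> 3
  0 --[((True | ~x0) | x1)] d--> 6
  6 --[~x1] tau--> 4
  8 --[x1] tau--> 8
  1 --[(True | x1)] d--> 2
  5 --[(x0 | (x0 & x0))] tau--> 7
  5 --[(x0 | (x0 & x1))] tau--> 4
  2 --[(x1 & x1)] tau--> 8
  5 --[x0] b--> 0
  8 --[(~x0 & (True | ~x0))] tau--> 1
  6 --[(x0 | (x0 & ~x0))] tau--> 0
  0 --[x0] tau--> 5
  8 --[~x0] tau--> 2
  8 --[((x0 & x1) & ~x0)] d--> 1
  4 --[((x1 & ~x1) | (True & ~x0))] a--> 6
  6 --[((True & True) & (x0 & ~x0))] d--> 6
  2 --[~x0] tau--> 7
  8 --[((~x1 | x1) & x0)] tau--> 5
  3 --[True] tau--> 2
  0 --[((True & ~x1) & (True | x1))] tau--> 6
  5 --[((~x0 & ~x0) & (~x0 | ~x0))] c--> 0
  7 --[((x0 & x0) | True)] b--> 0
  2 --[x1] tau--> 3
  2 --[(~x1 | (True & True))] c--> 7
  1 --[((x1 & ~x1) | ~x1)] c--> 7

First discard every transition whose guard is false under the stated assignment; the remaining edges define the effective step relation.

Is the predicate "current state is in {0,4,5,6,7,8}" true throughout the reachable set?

Answer: INVARIANT HOLDS

Trace:
Safe = {0,4,5,6,7,8}
R = {0,4,5,6,7}
  0: ok
  4: ok
  5: ok
  6: ok
  7: ok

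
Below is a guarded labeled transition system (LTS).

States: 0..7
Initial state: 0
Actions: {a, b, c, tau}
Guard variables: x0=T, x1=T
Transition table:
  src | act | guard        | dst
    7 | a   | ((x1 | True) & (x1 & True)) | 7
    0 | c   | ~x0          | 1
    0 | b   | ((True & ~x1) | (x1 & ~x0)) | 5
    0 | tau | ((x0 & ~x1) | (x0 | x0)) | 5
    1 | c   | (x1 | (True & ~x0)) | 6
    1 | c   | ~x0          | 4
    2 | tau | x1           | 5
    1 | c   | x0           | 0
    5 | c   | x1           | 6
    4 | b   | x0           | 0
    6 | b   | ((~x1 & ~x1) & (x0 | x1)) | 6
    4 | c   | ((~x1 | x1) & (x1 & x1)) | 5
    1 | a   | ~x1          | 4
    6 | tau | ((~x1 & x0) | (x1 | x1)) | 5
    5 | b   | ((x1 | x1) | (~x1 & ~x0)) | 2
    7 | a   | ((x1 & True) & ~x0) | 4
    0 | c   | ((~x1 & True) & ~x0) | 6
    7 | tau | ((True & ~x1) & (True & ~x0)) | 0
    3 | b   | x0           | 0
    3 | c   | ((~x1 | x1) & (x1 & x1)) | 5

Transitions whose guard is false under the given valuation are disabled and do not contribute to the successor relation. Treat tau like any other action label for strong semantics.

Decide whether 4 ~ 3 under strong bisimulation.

Answer: BISIMILAR

Analysis:
Refine partition for ~:
  π0 = {{0,1,2,3,4,5,6,7}}
  π1 = {{0,2,6},{1},{3,4,5},{7}}
  π2 = {{0,2,6},{1},{3,4},{5},{7}}
stable after 3 split(s): 5 block(s)
4∈{3,4}, 3∈{3,4}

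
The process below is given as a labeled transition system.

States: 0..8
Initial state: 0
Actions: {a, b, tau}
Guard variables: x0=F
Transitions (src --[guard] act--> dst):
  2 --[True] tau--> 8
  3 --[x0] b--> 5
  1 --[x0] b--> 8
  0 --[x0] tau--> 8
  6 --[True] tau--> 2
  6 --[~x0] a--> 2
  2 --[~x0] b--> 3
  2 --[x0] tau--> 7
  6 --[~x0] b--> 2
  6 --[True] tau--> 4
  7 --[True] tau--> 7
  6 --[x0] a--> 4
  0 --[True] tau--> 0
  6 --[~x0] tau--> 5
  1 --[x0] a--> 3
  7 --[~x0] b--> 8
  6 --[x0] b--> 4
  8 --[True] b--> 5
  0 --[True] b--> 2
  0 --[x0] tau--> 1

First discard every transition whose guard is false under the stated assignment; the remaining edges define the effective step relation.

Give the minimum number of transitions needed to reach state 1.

Answer: UNREACHABLE

Working:
Layered search for 1:
  depth 0: {0}
  depth 1: {2}
  depth 2: {3,8}
  depth 3: {5}
1 never appears.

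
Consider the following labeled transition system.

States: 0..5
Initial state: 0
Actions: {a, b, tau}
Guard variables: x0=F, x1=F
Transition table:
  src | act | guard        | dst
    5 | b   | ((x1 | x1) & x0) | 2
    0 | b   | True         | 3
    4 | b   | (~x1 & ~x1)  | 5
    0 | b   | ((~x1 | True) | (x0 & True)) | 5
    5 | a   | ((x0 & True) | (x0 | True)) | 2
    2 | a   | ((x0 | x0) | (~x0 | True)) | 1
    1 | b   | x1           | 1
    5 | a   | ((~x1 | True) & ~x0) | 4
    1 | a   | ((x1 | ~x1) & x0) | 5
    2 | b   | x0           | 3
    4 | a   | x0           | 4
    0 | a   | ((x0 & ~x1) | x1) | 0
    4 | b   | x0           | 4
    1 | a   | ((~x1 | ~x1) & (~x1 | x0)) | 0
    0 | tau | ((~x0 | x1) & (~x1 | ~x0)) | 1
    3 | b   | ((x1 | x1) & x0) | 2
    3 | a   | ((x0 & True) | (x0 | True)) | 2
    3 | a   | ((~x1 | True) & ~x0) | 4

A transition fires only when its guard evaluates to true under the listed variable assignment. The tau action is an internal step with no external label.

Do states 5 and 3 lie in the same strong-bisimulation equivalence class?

Answer: BISIMILAR

Trace:
Compute ~ classes (split until stable):
  P[0] = {{0,1,2,3,4,5}}
  P[1] = {{0},{1,2,3,5},{4}}
  P[2] = {{0},{1},{2},{3,5},{4}}
Fixed point at round 3; 5 class(es).
5∈{3,5}, 3∈{3,5}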